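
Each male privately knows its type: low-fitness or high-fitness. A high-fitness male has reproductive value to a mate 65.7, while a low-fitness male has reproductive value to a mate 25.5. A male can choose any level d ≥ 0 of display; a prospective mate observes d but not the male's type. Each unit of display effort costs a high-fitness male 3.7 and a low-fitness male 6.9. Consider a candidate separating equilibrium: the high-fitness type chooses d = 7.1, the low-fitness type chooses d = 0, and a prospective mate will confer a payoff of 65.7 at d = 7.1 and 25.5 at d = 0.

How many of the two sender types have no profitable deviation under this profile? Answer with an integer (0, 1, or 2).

2

Low-fitness type: stay at 0 → 25.5; mimic → 65.7 − 6.9 × 7.1 = 16.71. IC holds (25.5 ≥ 16.71).
High-fitness type: signal → 65.7 − 3.7 × 7.1 = 39.43; deviate to 0 → 25.5. IC holds (39.43 ≥ 25.5).
2 of 2 constraints hold, so this is a separating equilibrium.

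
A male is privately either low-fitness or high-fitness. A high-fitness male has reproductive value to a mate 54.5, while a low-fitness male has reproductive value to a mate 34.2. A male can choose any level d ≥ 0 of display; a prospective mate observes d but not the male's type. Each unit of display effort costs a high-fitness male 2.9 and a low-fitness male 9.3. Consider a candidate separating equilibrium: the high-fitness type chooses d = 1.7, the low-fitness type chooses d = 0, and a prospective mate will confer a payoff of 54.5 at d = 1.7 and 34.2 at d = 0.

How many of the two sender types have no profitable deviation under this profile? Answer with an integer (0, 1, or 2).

High-fitness type: signal → 54.5 − 2.9 × 1.7 = 49.57; deviate to 0 → 34.2. IC holds (49.57 ≥ 34.2).
Low-fitness type: stay at 0 → 34.2; mimic → 54.5 − 9.3 × 1.7 = 38.69. IC fails (34.2 < 38.69).
1 of 2 constraints hold, so this profile is not an equilibrium.

1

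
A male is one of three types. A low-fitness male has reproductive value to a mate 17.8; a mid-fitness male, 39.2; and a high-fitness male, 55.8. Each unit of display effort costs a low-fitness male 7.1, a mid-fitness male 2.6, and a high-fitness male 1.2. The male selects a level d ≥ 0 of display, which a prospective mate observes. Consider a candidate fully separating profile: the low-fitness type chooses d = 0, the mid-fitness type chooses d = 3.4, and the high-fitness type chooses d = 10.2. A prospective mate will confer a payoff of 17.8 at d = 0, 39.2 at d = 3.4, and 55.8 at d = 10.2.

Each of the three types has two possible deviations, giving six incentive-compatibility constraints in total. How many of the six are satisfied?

High-fitness (own payoff 55.8 − 1.2×10.2 = 43.56): to d=0 gives 17.8 → no gain ✓; to d=3.4 gives 39.2 − 1.2×3.4 = 35.12 → no gain ✓.
Mid-fitness (own payoff 39.2 − 2.6×3.4 = 30.36): to d=0 gives 17.8 → no gain ✓; to d=10.2 gives 55.8 − 2.6×10.2 = 29.28 → no gain ✓.
Low-fitness (own payoff 17.8): to d=3.4 gives 39.2 − 7.1×3.4 = 15.06 → no gain ✓; to d=10.2 gives 55.8 − 7.1×10.2 = -16.62 → no gain ✓.
6 of the 6 constraints hold; this profile is a separating equilibrium.

6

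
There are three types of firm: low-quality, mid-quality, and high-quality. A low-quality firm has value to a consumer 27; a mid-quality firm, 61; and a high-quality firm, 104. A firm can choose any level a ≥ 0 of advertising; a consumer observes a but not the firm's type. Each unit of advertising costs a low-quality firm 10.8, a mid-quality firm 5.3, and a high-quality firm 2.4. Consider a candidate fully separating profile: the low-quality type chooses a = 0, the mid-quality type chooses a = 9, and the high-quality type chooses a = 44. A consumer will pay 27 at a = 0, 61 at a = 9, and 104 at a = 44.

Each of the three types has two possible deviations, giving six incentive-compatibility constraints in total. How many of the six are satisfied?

Low-quality (own payoff 27): to a=9 gives 61 − 10.8×9 = -36.2 → no gain ✓; to a=44 gives 104 − 10.8×44 = -371.2 → no gain ✓.
Mid-quality (own payoff 61 − 5.3×9 = 13.3): to a=0 gives 27 → profitable ✗; to a=44 gives 104 − 5.3×44 = -129.2 → no gain ✓.
High-quality (own payoff 104 − 2.4×44 = -1.6): to a=0 gives 27 → profitable ✗; to a=9 gives 61 − 2.4×9 = 39.4 → profitable ✗.
3 of the 6 constraints hold; not an equilibrium.

3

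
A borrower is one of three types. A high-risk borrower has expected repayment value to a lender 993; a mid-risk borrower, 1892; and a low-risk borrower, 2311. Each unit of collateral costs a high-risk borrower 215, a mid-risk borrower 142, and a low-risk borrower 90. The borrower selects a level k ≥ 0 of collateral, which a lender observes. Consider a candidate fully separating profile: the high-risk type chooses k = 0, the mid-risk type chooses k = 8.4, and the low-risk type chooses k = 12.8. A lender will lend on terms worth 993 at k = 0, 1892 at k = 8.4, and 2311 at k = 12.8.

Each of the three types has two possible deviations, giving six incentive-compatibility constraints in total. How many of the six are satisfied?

Low-risk (own payoff 2311 − 90×12.8 = 1159): to k=0 gives 993 → no gain ✓; to k=8.4 gives 1892 − 90×8.4 = 1136 → no gain ✓.
Mid-risk (own payoff 1892 − 142×8.4 = 699.2): to k=0 gives 993 → profitable ✗; to k=12.8 gives 2311 − 142×12.8 = 493.4 → no gain ✓.
High-risk (own payoff 993): to k=8.4 gives 1892 − 215×8.4 = 86 → no gain ✓; to k=12.8 gives 2311 − 215×12.8 = -441 → no gain ✓.
5 of the 6 constraints hold; not an equilibrium.

5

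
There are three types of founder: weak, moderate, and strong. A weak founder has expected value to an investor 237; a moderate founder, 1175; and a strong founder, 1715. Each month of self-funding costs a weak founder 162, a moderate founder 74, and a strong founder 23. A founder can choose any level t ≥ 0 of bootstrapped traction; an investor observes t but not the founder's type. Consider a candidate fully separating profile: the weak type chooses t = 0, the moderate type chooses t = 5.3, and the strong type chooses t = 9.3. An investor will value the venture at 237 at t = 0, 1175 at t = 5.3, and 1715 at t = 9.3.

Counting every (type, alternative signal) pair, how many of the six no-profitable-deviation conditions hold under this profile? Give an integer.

Moderate (own payoff 1175 − 74×5.3 = 782.8): to t=0 gives 237 → no gain ✓; to t=9.3 gives 1715 − 74×9.3 = 1026.8 → profitable ✗.
Strong (own payoff 1715 − 23×9.3 = 1501.1): to t=0 gives 237 → no gain ✓; to t=5.3 gives 1175 − 23×5.3 = 1053.1 → no gain ✓.
Weak (own payoff 237): to t=5.3 gives 1175 − 162×5.3 = 316.4 → profitable ✗; to t=9.3 gives 1715 − 162×9.3 = 208.4 → no gain ✓.
4 of the 6 constraints hold; not an equilibrium.

4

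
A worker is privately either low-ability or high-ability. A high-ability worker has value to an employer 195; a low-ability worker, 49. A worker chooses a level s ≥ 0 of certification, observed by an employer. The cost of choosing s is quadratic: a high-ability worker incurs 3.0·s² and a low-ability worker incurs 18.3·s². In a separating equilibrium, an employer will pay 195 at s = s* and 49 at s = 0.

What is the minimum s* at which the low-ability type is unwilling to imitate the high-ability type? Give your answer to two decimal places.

2.82

The low-ability type at s = 0 receives 49; imitating at s* yields 195 − 18.3·s*².
Indifference: 49 = 195 − 18.3·s*², so s*² = (195 − 49) / 18.3 ≈ 7.9781.
s* = √7.9781 ≈ 2.82.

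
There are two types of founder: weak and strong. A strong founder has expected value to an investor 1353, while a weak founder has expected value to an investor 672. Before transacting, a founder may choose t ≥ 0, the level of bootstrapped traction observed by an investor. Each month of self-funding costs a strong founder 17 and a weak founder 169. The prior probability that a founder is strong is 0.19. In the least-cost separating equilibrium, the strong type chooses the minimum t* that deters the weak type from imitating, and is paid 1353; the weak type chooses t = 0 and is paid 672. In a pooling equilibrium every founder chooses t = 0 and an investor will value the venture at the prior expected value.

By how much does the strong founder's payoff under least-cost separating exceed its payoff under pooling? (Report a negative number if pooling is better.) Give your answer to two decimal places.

Least-cost separating signal: t* solves 672 = 1353 − 169·t*, so t* = (1353 − 672)/169 ≈ 4.0296.
Strong type's separating payoff: 1353 − 17 × t* = 1353 − 17 × (1353 − 672)/169 = 1353 − 11577/169 ≈ 1284.4970.
Pooling payoff: 0.19 × 1353 + 0.81 × 672 = 801.39.
Difference: 1284.4970 − 801.39 = 483.107, i.e. 483.11 to two decimal places.
The strong type prefers to separate.

483.11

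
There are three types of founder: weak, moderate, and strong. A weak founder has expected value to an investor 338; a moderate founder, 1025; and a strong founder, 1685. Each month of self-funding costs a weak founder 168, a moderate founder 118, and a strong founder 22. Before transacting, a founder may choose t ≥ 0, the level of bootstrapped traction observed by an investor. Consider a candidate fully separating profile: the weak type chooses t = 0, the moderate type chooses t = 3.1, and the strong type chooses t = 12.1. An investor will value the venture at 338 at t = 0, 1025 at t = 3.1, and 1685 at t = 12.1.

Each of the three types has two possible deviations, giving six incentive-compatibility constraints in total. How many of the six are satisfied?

5

Strong (own payoff 1685 − 22×12.1 = 1418.8): to t=0 gives 338 → no gain ✓; to t=3.1 gives 1025 − 22×3.1 = 956.8 → no gain ✓.
Moderate (own payoff 1025 − 118×3.1 = 659.2): to t=0 gives 338 → no gain ✓; to t=12.1 gives 1685 − 118×12.1 = 257.2 → no gain ✓.
Weak (own payoff 338): to t=3.1 gives 1025 − 168×3.1 = 504.2 → profitable ✗; to t=12.1 gives 1685 − 168×12.1 = -347.8 → no gain ✓.
5 of the 6 constraints hold; not an equilibrium.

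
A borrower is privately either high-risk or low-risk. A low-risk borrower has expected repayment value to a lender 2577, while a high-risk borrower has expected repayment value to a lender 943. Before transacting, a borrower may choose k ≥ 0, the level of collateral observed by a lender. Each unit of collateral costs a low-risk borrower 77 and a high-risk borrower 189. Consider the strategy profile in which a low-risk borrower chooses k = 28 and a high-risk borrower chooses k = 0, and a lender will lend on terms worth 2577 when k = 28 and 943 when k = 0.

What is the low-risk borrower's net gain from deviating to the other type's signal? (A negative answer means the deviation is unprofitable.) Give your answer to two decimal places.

Playing k = 28 the low-risk borrower receives 2577 − 77 × 28 = 421.
Deviating to k = 0 yields 943 instead.
Gain from deviating: 943 − 421 = 522.00.
The gain is positive, so the low-risk type's incentive-compatibility constraint is violated — this profile is not a separating equilibrium.

522.00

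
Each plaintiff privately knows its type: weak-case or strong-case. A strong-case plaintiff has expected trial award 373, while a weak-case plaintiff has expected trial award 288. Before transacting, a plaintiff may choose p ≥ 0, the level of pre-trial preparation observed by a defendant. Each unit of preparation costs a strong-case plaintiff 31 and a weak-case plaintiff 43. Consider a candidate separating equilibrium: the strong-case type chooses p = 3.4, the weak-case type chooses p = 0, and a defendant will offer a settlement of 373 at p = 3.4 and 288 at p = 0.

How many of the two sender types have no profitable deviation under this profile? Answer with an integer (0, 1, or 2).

1

Strong-case type: signal → 373 − 31 × 3.4 = 267.6; deviate to 0 → 288. IC fails (267.6 < 288).
Weak-case type: stay at 0 → 288; mimic → 373 − 43 × 3.4 = 226.8. IC holds (288 ≥ 226.8).
1 of 2 constraints hold, so this profile is not an equilibrium.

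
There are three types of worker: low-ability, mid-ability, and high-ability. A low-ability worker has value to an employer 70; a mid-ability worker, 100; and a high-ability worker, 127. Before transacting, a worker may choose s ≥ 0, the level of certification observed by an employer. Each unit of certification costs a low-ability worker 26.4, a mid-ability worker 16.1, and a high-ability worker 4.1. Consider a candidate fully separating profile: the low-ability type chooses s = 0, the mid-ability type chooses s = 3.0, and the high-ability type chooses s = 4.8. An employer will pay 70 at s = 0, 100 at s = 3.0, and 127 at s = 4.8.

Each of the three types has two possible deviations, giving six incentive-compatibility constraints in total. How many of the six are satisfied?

Low-ability (own payoff 70): to s=3.0 gives 100 − 26.4×3.0 = 20.8 → no gain ✓; to s=4.8 gives 127 − 26.4×4.8 = 0.28 → no gain ✓.
High-ability (own payoff 127 − 4.1×4.8 = 107.32): to s=0 gives 70 → no gain ✓; to s=3.0 gives 100 − 4.1×3.0 = 87.7 → no gain ✓.
Mid-ability (own payoff 100 − 16.1×3.0 = 51.7): to s=0 gives 70 → profitable ✗; to s=4.8 gives 127 − 16.1×4.8 = 49.72 → no gain ✓.
5 of the 6 constraints hold; not an equilibrium.

5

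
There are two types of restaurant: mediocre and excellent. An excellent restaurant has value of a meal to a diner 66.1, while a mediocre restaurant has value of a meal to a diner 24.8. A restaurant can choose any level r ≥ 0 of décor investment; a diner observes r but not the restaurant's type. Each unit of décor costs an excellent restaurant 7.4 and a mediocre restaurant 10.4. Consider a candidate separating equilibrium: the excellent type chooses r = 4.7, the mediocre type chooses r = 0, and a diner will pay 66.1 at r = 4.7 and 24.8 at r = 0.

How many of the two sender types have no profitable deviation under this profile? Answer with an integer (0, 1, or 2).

2

Excellent type: signal → 66.1 − 7.4 × 4.7 = 31.32; deviate to 0 → 24.8. IC holds (31.32 ≥ 24.8).
Mediocre type: stay at 0 → 24.8; mimic → 66.1 − 10.4 × 4.7 = 17.22. IC holds (24.8 ≥ 17.22).
2 of 2 constraints hold, so this is a separating equilibrium.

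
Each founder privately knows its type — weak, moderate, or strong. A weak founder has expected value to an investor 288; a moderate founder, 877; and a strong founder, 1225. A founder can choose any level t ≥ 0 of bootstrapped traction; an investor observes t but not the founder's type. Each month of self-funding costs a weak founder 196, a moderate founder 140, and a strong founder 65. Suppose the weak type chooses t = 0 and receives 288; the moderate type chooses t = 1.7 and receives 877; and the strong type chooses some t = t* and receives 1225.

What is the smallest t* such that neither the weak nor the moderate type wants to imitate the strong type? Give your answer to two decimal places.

4.78

Moderate type (on-path payoff 877 − 140×1.7 = 639) won't mimic when 639 ≥ 1225 − 140·t*, i.e. t* ≥ 4.19.
Weak type (on-path payoff 288) won't mimic when 288 ≥ 1225 − 196·t*, i.e. t* ≥ 4.78.
Both must hold, so t* = max(4.78, 4.19) = 4.78. The weak type's constraint binds.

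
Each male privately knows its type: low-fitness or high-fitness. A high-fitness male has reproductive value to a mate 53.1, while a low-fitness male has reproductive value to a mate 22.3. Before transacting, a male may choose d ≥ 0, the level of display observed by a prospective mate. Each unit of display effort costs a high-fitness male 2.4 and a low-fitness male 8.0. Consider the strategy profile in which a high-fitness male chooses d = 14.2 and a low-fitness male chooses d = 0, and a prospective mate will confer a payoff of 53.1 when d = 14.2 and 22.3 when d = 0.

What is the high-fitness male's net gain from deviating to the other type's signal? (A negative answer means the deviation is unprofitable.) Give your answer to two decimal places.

Playing d = 14.2 the high-fitness male receives 53.1 − 2.4 × 14.2 = 19.02.
Deviating to d = 0 yields 22.3 instead.
Gain from deviating: 22.3 − 19.02 = 3.28.
The gain is positive, so the high-fitness type's incentive-compatibility constraint is violated — this profile is not a separating equilibrium.

3.28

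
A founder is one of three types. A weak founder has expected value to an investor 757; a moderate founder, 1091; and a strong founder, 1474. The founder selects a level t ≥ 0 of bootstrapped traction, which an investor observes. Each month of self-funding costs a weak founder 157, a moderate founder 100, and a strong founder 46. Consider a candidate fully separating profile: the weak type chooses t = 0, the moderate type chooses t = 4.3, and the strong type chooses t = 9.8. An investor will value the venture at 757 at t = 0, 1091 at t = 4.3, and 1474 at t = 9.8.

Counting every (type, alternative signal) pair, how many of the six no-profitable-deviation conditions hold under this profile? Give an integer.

Strong (own payoff 1474 − 46×9.8 = 1023.2): to t=0 gives 757 → no gain ✓; to t=4.3 gives 1091 − 46×4.3 = 893.2 → no gain ✓.
Weak (own payoff 757): to t=4.3 gives 1091 − 157×4.3 = 415.9 → no gain ✓; to t=9.8 gives 1474 − 157×9.8 = -64.6 → no gain ✓.
Moderate (own payoff 1091 − 100×4.3 = 661): to t=0 gives 757 → profitable ✗; to t=9.8 gives 1474 − 100×9.8 = 494 → no gain ✓.
5 of the 6 constraints hold; not an equilibrium.

5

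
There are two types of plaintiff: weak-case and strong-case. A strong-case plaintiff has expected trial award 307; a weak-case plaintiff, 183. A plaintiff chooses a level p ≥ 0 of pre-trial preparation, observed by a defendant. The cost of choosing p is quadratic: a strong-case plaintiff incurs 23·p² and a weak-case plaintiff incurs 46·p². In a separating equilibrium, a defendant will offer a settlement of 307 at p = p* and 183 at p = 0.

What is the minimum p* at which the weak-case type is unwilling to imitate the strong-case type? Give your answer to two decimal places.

1.64

The weak-case type at p = 0 receives 183; imitating at p* yields 307 − 46·p*².
Indifference: 183 = 307 − 46·p*², so p*² = (307 − 183) / 46 ≈ 2.6957.
p* = √2.6957 ≈ 1.64.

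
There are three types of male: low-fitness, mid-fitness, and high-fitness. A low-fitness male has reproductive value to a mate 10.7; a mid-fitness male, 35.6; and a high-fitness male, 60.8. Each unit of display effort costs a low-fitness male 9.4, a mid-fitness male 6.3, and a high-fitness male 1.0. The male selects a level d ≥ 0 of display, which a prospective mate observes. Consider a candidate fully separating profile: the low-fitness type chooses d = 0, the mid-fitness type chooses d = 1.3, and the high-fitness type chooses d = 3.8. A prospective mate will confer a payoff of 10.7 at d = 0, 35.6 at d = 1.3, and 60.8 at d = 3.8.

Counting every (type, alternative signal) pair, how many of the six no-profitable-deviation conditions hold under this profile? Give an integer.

Low-fitness (own payoff 10.7): to d=1.3 gives 35.6 − 9.4×1.3 = 23.38 → profitable ✗; to d=3.8 gives 60.8 − 9.4×3.8 = 25.08 → profitable ✗.
Mid-fitness (own payoff 35.6 − 6.3×1.3 = 27.41): to d=0 gives 10.7 → no gain ✓; to d=3.8 gives 60.8 − 6.3×3.8 = 36.86 → profitable ✗.
High-fitness (own payoff 60.8 − 1.0×3.8 = 57): to d=0 gives 10.7 → no gain ✓; to d=1.3 gives 35.6 − 1.0×1.3 = 34.3 → no gain ✓.
3 of the 6 constraints hold; not an equilibrium.

3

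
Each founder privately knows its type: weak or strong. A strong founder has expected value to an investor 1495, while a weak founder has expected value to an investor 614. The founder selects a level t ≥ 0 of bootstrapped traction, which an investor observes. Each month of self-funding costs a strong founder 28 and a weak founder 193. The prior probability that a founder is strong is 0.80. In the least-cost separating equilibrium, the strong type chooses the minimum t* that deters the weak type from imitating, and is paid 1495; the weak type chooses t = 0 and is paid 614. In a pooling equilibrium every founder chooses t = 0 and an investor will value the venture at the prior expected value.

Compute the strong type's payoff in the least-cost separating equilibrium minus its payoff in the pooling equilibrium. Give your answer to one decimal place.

48.4

Least-cost separating signal: t* solves 614 = 1495 − 193·t*, so t* = (1495 − 614)/193 ≈ 4.5648.
Strong type's separating payoff: 1495 − 28 × t* = 1495 − 28 × (1495 − 614)/193 = 1495 − 24668/193 ≈ 1367.187.
Pooling payoff: 0.80 × 1495 + 0.20 × 614 = 1318.8.
Difference: 1367.187 − 1318.8 = 48.387, i.e. 48.4 to one decimal place.
The strong type prefers to separate.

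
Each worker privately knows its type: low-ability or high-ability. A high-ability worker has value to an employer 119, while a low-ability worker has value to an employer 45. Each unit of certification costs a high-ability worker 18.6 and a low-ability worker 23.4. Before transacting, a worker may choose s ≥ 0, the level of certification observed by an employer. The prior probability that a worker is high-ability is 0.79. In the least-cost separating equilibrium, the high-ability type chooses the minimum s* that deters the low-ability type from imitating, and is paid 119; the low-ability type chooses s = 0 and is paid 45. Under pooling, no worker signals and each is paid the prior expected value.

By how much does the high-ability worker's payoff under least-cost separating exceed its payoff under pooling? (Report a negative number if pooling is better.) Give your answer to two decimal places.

-43.28

Least-cost separating signal: s* solves 45 = 119 − 23.4·s*, so s* = (119 − 45)/23.4 ≈ 3.1624.
High-ability type's separating payoff: 119 − 18.6 × s* = 119 − 18.6 × (119 − 45)/23.4 = 119 − 1376.4/23.4 ≈ 60.1795.
Pooling payoff: 0.79 × 119 + 0.21 × 45 = 103.46.
Difference: 60.1795 − 103.46 = -43.2805, i.e. -43.28 to two decimal places.
The high-ability type would prefer the pooling outcome.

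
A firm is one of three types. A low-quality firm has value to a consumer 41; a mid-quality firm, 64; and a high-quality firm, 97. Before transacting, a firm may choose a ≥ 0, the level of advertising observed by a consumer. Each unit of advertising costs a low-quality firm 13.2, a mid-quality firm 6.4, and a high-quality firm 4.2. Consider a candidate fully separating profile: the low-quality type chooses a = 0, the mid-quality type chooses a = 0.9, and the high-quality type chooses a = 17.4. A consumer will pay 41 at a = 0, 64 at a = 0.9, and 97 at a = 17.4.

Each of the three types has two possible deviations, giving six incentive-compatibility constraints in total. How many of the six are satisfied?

3

High-quality (own payoff 97 − 4.2×17.4 = 23.92): to a=0 gives 41 → profitable ✗; to a=0.9 gives 64 − 4.2×0.9 = 60.22 → profitable ✗.
Low-quality (own payoff 41): to a=0.9 gives 64 − 13.2×0.9 = 52.12 → profitable ✗; to a=17.4 gives 97 − 13.2×17.4 = -132.68 → no gain ✓.
Mid-quality (own payoff 64 − 6.4×0.9 = 58.24): to a=0 gives 41 → no gain ✓; to a=17.4 gives 97 − 6.4×17.4 = -14.36 → no gain ✓.
3 of the 6 constraints hold; not an equilibrium.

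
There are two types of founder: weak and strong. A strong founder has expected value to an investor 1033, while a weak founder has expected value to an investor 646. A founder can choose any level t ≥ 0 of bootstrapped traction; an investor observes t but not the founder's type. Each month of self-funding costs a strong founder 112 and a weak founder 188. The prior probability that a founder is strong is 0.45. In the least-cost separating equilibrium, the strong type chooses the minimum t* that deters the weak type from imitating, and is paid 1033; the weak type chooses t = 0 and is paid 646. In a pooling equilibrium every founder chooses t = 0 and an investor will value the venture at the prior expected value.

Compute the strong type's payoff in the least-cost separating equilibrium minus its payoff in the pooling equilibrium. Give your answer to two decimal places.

-17.70

Least-cost separating signal: t* solves 646 = 1033 − 188·t*, so t* = (1033 − 646)/188 ≈ 2.0585.
Strong type's separating payoff: 1033 − 112 × t* = 1033 − 112 × (1033 − 646)/188 = 1033 − 43344/188 ≈ 802.4468.
Pooling payoff: 0.45 × 1033 + 0.55 × 646 = 820.15.
Difference: 802.4468 − 820.15 = -17.7032, i.e. -17.70 to two decimal places.
The strong type would prefer the pooling outcome.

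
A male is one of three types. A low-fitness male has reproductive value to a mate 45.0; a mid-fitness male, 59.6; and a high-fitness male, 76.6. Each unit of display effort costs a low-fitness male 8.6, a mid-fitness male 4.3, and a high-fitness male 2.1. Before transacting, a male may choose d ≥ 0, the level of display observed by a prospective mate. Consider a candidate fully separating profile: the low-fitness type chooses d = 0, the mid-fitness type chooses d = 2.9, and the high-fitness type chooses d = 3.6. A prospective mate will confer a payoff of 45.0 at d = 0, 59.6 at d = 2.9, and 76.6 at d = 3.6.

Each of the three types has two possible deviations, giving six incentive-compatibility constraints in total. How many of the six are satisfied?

4

Low-fitness (own payoff 45.0): to d=2.9 gives 59.6 − 8.6×2.9 = 34.66 → no gain ✓; to d=3.6 gives 76.6 − 8.6×3.6 = 45.64 → profitable ✗.
Mid-fitness (own payoff 59.6 − 4.3×2.9 = 47.13): to d=0 gives 45.0 → no gain ✓; to d=3.6 gives 76.6 − 4.3×3.6 = 61.12 → profitable ✗.
High-fitness (own payoff 76.6 − 2.1×3.6 = 69.04): to d=0 gives 45.0 → no gain ✓; to d=2.9 gives 59.6 − 2.1×2.9 = 53.51 → no gain ✓.
4 of the 6 constraints hold; not an equilibrium.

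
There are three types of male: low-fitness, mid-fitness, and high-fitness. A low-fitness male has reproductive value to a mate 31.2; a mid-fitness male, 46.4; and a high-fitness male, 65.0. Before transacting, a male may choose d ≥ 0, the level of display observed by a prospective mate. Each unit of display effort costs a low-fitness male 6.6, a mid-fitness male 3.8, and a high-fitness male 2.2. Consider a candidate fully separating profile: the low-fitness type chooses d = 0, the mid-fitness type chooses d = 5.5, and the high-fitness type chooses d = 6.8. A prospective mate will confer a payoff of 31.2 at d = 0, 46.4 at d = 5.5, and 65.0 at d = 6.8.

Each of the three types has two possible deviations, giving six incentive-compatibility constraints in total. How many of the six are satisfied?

4

Low-fitness (own payoff 31.2): to d=5.5 gives 46.4 − 6.6×5.5 = 10.1 → no gain ✓; to d=6.8 gives 65.0 − 6.6×6.8 = 20.12 → no gain ✓.
High-fitness (own payoff 65.0 − 2.2×6.8 = 50.04): to d=0 gives 31.2 → no gain ✓; to d=5.5 gives 46.4 − 2.2×5.5 = 34.3 → no gain ✓.
Mid-fitness (own payoff 46.4 − 3.8×5.5 = 25.5): to d=0 gives 31.2 → profitable ✗; to d=6.8 gives 65.0 − 3.8×6.8 = 39.16 → profitable ✗.
4 of the 6 constraints hold; not an equilibrium.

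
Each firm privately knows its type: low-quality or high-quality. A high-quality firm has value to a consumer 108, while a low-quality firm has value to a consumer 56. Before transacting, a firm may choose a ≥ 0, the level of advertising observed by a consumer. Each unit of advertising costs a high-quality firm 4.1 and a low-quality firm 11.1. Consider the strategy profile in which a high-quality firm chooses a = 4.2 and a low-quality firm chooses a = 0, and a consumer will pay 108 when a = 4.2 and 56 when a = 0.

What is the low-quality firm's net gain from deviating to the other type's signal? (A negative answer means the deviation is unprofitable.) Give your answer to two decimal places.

Playing a = 0 the low-quality firm receives 56.
Deviating to a = 4.2 brings payment 108 at cost 11.1 × 4.2 = 46.62, netting 61.38.
Gain from deviating: 61.38 − 56 = 5.38.
The gain is positive, so the low-quality type's incentive-compatibility constraint is violated — this profile is not a separating equilibrium.

5.38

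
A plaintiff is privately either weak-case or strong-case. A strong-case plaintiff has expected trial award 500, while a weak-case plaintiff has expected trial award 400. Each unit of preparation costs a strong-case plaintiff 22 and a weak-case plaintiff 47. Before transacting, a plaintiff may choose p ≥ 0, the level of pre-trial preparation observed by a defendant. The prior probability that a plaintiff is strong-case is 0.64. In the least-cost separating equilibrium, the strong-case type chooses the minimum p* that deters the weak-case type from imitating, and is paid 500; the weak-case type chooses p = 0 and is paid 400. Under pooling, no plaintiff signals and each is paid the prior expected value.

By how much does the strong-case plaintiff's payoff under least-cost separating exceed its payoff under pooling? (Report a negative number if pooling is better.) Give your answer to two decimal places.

Least-cost separating signal: p* solves 400 = 500 − 47·p*, so p* = (500 − 400)/47 ≈ 2.1277.
Strong-case type's separating payoff: 500 − 22 × p* = 500 − 22 × (500 − 400)/47 = 500 − 2200/47 ≈ 453.1915.
Pooling payoff: 0.64 × 500 + 0.36 × 400 = 464.
Difference: 453.1915 − 464 = -10.8085, i.e. -10.81 to two decimal places.
The strong-case type would prefer the pooling outcome.

-10.81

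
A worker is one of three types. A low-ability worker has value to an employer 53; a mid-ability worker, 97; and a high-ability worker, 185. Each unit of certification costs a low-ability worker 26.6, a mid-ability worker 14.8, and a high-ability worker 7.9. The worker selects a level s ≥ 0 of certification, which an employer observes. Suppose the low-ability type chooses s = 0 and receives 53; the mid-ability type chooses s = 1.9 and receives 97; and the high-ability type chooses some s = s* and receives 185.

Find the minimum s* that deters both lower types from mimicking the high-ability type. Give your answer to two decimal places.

Low-ability type (on-path payoff 53) won't mimic when 53 ≥ 185 − 26.6·s*, i.e. s* ≥ 4.96.
Mid-ability type (on-path payoff 97 − 14.8×1.9 = 68.88) won't mimic when 68.88 ≥ 185 − 14.8·s*, i.e. s* ≥ 7.85.
Both must hold, so s* = max(4.96, 7.85) = 7.85. The mid-ability type's constraint binds.

7.85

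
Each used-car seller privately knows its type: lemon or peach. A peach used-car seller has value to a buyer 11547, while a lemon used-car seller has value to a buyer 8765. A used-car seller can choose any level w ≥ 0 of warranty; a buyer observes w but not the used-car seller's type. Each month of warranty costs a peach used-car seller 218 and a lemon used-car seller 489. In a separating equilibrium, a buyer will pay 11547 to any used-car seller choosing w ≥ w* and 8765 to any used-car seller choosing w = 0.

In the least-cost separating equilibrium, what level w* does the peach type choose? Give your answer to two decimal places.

A lemon used-car seller choosing w = 0 receives 8765.
Imitating at w* instead would pay 11547 at cost 489·w*, netting 11547 − 489·w*.
Indifference: 8765 = 11547 − 489·w*, so w* = (11547 − 8765) / 489 ≈ 5.69.
This is the lemon type's binding incentive-compatibility constraint; any w ≥ 5.69 sustains separation on that side.

5.69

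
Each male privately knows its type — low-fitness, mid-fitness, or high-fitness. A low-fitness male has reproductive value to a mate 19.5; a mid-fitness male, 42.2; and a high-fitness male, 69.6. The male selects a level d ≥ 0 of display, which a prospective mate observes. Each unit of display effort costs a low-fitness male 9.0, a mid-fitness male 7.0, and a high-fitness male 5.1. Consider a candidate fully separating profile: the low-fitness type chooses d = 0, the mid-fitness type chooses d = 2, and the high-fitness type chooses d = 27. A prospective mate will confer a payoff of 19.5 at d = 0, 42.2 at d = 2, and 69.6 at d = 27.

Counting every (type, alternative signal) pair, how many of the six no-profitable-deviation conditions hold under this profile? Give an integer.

3

High-fitness (own payoff 69.6 − 5.1×27 = -68.1): to d=0 gives 19.5 → profitable ✗; to d=2 gives 42.2 − 5.1×2 = 32 → profitable ✗.
Low-fitness (own payoff 19.5): to d=2 gives 42.2 − 9.0×2 = 24.2 → profitable ✗; to d=27 gives 69.6 − 9.0×27 = -173.4 → no gain ✓.
Mid-fitness (own payoff 42.2 − 7.0×2 = 28.2): to d=0 gives 19.5 → no gain ✓; to d=27 gives 69.6 − 7.0×27 = -119.4 → no gain ✓.
3 of the 6 constraints hold; not an equilibrium.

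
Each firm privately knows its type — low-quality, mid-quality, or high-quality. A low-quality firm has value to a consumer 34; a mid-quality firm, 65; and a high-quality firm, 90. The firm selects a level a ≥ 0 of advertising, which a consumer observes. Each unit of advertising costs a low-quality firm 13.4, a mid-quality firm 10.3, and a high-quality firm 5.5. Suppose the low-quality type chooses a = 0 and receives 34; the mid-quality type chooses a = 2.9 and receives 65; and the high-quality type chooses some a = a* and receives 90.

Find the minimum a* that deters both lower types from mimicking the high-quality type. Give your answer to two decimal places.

Mid-quality type (on-path payoff 65 − 10.3×2.9 = 35.13) won't mimic when 35.13 ≥ 90 − 10.3·a*, i.e. a* ≥ 5.33.
Low-quality type (on-path payoff 34) won't mimic when 34 ≥ 90 − 13.4·a*, i.e. a* ≥ 4.18.
Both must hold, so a* = max(4.18, 5.33) = 5.33. The mid-quality type's constraint binds.

5.33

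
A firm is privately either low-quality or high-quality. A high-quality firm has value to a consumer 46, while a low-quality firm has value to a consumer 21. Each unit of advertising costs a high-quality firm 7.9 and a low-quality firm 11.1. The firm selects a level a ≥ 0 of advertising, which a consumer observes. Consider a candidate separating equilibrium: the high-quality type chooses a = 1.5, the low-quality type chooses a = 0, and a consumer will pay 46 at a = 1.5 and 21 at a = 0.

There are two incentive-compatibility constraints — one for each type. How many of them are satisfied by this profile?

High-quality type: signal → 46 − 7.9 × 1.5 = 34.15; deviate to 0 → 21. IC holds (34.15 ≥ 21).
Low-quality type: stay at 0 → 21; mimic → 46 − 11.1 × 1.5 = 29.35. IC fails (21 < 29.35).
1 of 2 constraints hold, so this profile is not an equilibrium.

1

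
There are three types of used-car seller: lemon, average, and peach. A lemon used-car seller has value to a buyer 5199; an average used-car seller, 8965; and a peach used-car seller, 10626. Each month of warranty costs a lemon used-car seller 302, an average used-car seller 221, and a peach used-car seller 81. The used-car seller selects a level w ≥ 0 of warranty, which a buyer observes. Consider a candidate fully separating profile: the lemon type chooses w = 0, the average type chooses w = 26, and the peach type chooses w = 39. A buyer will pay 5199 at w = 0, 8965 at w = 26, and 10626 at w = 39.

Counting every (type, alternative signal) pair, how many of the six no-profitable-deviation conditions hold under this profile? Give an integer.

5

Peach (own payoff 10626 − 81×39 = 7467): to w=0 gives 5199 → no gain ✓; to w=26 gives 8965 − 81×26 = 6859 → no gain ✓.
Lemon (own payoff 5199): to w=26 gives 8965 − 302×26 = 1113 → no gain ✓; to w=39 gives 10626 − 302×39 = -1152 → no gain ✓.
Average (own payoff 8965 − 221×26 = 3219): to w=0 gives 5199 → profitable ✗; to w=39 gives 10626 − 221×39 = 2007 → no gain ✓.
5 of the 6 constraints hold; not an equilibrium.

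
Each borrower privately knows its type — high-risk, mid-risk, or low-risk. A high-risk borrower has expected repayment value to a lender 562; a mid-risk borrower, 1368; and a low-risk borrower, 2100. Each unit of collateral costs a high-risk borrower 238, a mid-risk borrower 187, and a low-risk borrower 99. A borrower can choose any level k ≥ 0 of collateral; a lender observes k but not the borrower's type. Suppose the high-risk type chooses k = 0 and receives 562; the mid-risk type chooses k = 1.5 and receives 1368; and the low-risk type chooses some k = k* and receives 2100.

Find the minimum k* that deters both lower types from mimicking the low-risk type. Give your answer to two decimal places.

Mid-risk type (on-path payoff 1368 − 187×1.5 = 1087.5) won't mimic when 1087.5 ≥ 2100 − 187·k*, i.e. k* ≥ 5.41.
High-risk type (on-path payoff 562) won't mimic when 562 ≥ 2100 − 238·k*, i.e. k* ≥ 6.46.
Both must hold, so k* = max(6.46, 5.41) = 6.46. The high-risk type's constraint binds.

6.46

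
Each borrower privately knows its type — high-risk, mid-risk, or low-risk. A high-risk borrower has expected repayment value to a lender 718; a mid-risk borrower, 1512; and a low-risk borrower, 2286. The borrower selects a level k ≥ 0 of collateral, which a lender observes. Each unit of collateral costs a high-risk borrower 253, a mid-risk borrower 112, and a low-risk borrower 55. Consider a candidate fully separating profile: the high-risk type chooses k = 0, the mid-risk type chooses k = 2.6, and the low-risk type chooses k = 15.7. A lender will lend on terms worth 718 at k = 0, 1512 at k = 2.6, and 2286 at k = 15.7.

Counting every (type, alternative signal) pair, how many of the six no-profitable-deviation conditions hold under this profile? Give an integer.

Mid-risk (own payoff 1512 − 112×2.6 = 1220.8): to k=0 gives 718 → no gain ✓; to k=15.7 gives 2286 − 112×15.7 = 527.6 → no gain ✓.
High-risk (own payoff 718): to k=2.6 gives 1512 − 253×2.6 = 854.2 → profitable ✗; to k=15.7 gives 2286 − 253×15.7 = -1686.1 → no gain ✓.
Low-risk (own payoff 2286 − 55×15.7 = 1422.5): to k=0 gives 718 → no gain ✓; to k=2.6 gives 1512 − 55×2.6 = 1369 → no gain ✓.
5 of the 6 constraints hold; not an equilibrium.

5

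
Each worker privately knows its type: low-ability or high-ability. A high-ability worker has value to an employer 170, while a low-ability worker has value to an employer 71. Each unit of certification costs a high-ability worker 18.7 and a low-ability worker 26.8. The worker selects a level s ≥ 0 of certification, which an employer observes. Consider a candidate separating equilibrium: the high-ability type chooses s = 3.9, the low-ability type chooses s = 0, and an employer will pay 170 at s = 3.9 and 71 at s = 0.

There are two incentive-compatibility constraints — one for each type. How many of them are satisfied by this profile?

2

Low-ability type: stay at 0 → 71; mimic → 170 − 26.8 × 3.9 = 65.48. IC holds (71 ≥ 65.48).
High-ability type: signal → 170 − 18.7 × 3.9 = 97.07; deviate to 0 → 71. IC holds (97.07 ≥ 71).
2 of 2 constraints hold, so this is a separating equilibrium.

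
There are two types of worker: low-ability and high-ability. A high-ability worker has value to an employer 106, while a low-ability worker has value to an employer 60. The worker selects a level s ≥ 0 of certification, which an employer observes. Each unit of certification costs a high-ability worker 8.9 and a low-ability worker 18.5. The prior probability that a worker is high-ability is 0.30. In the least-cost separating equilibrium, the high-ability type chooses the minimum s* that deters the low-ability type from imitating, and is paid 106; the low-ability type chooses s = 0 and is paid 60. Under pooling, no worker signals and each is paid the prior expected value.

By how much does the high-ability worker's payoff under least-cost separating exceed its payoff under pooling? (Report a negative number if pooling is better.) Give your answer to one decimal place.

10.1

Least-cost separating signal: s* solves 60 = 106 − 18.5·s*, so s* = (106 − 60)/18.5 ≈ 2.4865.
High-ability type's separating payoff: 106 − 8.9 × s* = 106 − 8.9 × (106 − 60)/18.5 = 106 − 409.4/18.5 ≈ 83.870.
Pooling payoff: 0.30 × 106 + 0.70 × 60 = 73.8.
Difference: 83.870 − 73.8 = 10.07, i.e. 10.1 to one decimal place.
The high-ability type prefers to separate.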